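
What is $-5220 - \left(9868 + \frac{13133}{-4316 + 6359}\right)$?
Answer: $- \frac{30837917}{2043} \approx -15094.0$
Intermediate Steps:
$-5220 - \left(9868 + \frac{13133}{-4316 + 6359}\right) = -5220 - \left(9868 + \frac{13133}{2043}\right) = -5220 + \left(\left(\left(-13133\right) \frac{1}{2043} + 6796\right) - 16664\right) = -5220 + \left(\left(- \frac{13133}{2043} + 6796\right) - 16664\right) = -5220 + \left(\frac{13871095}{2043} - 16664\right) = -5220 - \frac{20173457}{2043} = - \frac{30837917}{2043}$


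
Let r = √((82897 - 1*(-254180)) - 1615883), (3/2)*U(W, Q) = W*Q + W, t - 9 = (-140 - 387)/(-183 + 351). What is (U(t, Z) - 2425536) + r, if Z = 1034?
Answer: -67801733/28 + I*√1278806 ≈ -2.4215e+6 + 1130.8*I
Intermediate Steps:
t = 985/168 (t = 9 + (-140 - 387)/(-183 + 351) = 9 - 527/168 = 985/168 ≈ 5.8631)
U(W, Q) = 2*W/3 + 2*Q*W/3 (U(W, Q) = 2*(W*Q + W)/3 = 2*(Q*W + W)/3 = 2*(W + Q*W)/3 = 2*W/3 + 2*Q*W/3)
r = I*√1278806 (r = √((82897 + 254180) - 1615883) = √(337077 - 1615883) = √(-1278806) = I*√1278806 ≈ 1130.8*I)
(U(t, Z) - 2425536) + r = ((⅔)*(985/168)*(1 + 1034) - 2425536) + I*√1278806 = ((⅔)*(985/168)*1035 - 2425536) + I*√1278806 = (113275/28 - 2425536) + I*√1278806 = -67801733/28 + I*√1278806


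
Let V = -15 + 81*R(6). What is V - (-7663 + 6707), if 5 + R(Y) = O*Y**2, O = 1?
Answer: 3452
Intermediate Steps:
R(Y) = -5 + Y**2 (R(Y) = -5 + 1*Y**2 = -5 + Y**2)
V = 2496 (V = -15 + 81*(-5 + 6**2) = -15 + 81*(-5 + 36) = -15 + 81*31 = -15 + 2511 = 2496)
V - (-7663 + 6707) = 2496 - (-7663 + 6707) = 2496 - 1*(-956) = 2496 + 956 = 3452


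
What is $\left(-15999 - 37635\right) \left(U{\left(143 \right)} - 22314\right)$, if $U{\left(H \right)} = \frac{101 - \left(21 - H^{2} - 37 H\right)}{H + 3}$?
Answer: $\frac{86673187608}{73} \approx 1.1873 \cdot 10^{9}$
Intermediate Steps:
$U{\left(H \right)} = \frac{80 + H^{2} + 37 H}{3 + H}$ ($U{\left(H \right)} = \frac{101 + \left(-21 + H^{2} + 37 H\right)}{3 + H} = \frac{80 + H^{2} + 37 H}{3 + H}$)
$\left(-15999 - 37635\right) \left(U{\left(143 \right)} - 22314\right) = \left(-15999 - 37635\right) \left(\frac{80 + 143^{2} + 37 \cdot 143}{3 + 143} - 22314\right) = - 53634 \left(\frac{80 + 20449 + 5291}{146} - 22314\right) = - 53634 \left(\frac{1}{146} \cdot 25820 - 22314\right) = - 53634 \left(\frac{12910}{73} - 22314\right) = \left(-53634\right) \left(- \frac{1616012}{73}\right) = \frac{86673187608}{73}$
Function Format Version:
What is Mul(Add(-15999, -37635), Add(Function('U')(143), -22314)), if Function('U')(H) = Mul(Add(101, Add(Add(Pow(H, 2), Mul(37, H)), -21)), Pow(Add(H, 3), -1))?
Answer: Rational(86673187608, 73) ≈ 1.1873e+9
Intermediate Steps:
Function('U')(H) = Mul(Pow(Add(3, H), -1), Add(80, Pow(H, 2), Mul(37, H))) (Function('U')(H) = Mul(Add(101, Add(-21, Pow(H, 2), Mul(37, H))), Pow(Add(3, H), -1)) = Mul(Add(80, Pow(H, 2), Mul(37, H)), Pow(Add(3, H), -1)) = Mul(Pow(Add(3, H), -1), Add(80, Pow(H, 2), Mul(37, H))))
Mul(Add(-15999, -37635), Add(Function('U')(143), -22314)) = Mul(Add(-15999, -37635), Add(Mul(Pow(Add(3, 143), -1), Add(80, Pow(143, 2), Mul(37, 143))), -22314)) = Mul(-53634, Add(Mul(Pow(146, -1), Add(80, 20449, 5291)), -22314)) = Mul(-53634, Add(Mul(Rational(1, 146), 25820), -22314)) = Mul(-53634, Add(Rational(12910, 73), -22314)) = Mul(-53634, Rational(-1616012, 73)) = Rational(86673187608, 73)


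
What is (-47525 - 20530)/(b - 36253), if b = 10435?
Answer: 1745/662 ≈ 2.6360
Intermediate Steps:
(-47525 - 20530)/(b - 36253) = (-47525 - 20530)/(10435 - 36253) = -68055/(-25818) = -68055*(-1/25818) = 1745/662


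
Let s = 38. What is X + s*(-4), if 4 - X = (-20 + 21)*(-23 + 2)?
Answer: -127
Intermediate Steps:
X = 25 (X = 4 - (-20 + 21)*(-23 + 2) = 4 - (-21) = 4 - 1*(-21) = 4 + 21 = 25)
X + s*(-4) = 25 + 38*(-4) = 25 - 152 = -127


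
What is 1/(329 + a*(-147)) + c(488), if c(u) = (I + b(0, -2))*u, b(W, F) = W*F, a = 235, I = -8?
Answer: -133579265/34216 ≈ -3904.0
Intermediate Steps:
b(W, F) = F*W
c(u) = -8*u (c(u) = (-8 - 2*0)*u = (-8 + 0)*u = -8*u)
1/(329 + a*(-147)) + c(488) = 1/(329 + 235*(-147)) - 8*488 = 1/(329 - 34545) - 3904 = 1/(-34216) - 3904 = -1/34216 - 3904 = -133579265/34216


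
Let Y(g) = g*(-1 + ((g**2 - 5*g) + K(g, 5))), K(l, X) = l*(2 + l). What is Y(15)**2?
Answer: 36723600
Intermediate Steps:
Y(g) = g*(-1 + g**2 - 5*g + g*(2 + g)) (Y(g) = g*(-1 + ((g**2 - 5*g) + g*(2 + g))) = g*(-1 + (g**2 - 5*g + g*(2 + g))) = g*(-1 + g**2 - 5*g + g*(2 + g)))
Y(15)**2 = (15*(-1 - 3*15 + 2*15**2))**2 = (15*(-1 - 45 + 2*225))**2 = (15*(-1 - 45 + 450))**2 = (15*404)**2 = 6060**2 = 36723600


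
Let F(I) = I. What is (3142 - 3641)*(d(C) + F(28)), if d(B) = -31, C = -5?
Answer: 1497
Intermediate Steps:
(3142 - 3641)*(d(C) + F(28)) = (3142 - 3641)*(-31 + 28) = -499*(-3) = 1497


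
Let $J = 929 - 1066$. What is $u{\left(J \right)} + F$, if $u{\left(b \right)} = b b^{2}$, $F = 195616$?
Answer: $-2375737$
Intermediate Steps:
$J = -137$ ($J = 929 - 1066 = -137$)
$u{\left(b \right)} = b^{3}$
$u{\left(J \right)} + F = \left(-137\right)^{3} + 195616 = -2571353 + 195616 = -2375737$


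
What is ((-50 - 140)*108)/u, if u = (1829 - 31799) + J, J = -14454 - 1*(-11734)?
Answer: 2052/3269 ≈ 0.62772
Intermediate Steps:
J = -2720 (J = -14454 + 11734 = -2720)
u = -32690 (u = (1829 - 31799) - 2720 = -29970 - 2720 = -32690)
((-50 - 140)*108)/u = ((-50 - 140)*108)/(-32690) = -190*108*(-1/32690) = -20520*(-1/32690) = 2052/3269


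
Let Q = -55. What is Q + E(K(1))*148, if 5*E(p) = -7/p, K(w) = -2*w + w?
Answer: 761/5 ≈ 152.20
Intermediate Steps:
K(w) = -w
E(p) = -7/(5*p) (E(p) = (-7/p)/5 = -7/(5*p))
Q + E(K(1))*148 = -55 - 7/(5*((-1*1)))*148 = -55 - 7/5/(-1)*148 = -55 - 7/5*(-1)*148 = -55 + (7/5)*148 = -55 + 1036/5 = 761/5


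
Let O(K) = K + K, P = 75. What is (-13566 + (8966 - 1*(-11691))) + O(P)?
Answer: 7241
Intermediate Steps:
O(K) = 2*K
(-13566 + (8966 - 1*(-11691))) + O(P) = (-13566 + (8966 - 1*(-11691))) + 2*75 = (-13566 + (8966 + 11691)) + 150 = (-13566 + 20657) + 150 = 7091 + 150 = 7241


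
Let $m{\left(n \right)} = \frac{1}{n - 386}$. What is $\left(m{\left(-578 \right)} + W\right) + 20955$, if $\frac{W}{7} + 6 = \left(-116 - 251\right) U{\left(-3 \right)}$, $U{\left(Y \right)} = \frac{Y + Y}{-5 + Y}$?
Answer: $\frac{4575686}{241} \approx 18986.0$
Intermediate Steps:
$U{\left(Y \right)} = \frac{2 Y}{-5 + Y}$
$W = - \frac{7875}{4}$ ($W = -42 + 7 \left(-116 - 251\right) 2 \left(-3\right) \frac{1}{-5 - 3} = -42 + 7 \left(- 367 \cdot 2 \left(-3\right) \frac{1}{-8}\right) = -42 + 7 \left(- 367 \cdot 2 \left(-3\right) \left(- \frac{1}{8}\right)\right) = -42 + 7 \left(\left(-367\right) \frac{3}{4}\right) = -42 + 7 \left(- \frac{1101}{4}\right) = -42 - \frac{7707}{4} = - \frac{7875}{4} \approx -1968.8$)
$m{\left(n \right)} = \frac{1}{-386 + n}$
$\left(m{\left(-578 \right)} + W\right) + 20955 = \left(\frac{1}{-386 - 578} - \frac{7875}{4}\right) + 20955 = \left(\frac{1}{-964} - \frac{7875}{4}\right) + 20955 = \left(- \frac{1}{964} - \frac{7875}{4}\right) + 20955 = - \frac{474469}{241} + 20955 = \frac{4575686}{241}$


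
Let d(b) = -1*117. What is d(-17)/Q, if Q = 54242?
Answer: -117/54242 ≈ -0.0021570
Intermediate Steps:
d(b) = -117
d(-17)/Q = -117/54242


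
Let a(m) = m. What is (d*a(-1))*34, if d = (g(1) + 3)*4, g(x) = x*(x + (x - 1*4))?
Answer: -136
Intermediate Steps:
g(x) = x*(-4 + 2*x) (g(x) = x*(x + (x - 4)) = x*(x + (-4 + x)) = x*(-4 + 2*x))
d = 4 (d = (2*1*(-2 + 1) + 3)*4 = (2*1*(-1) + 3)*4 = (-2 + 3)*4 = 1*4 = 4)
(d*a(-1))*34 = (4*(-1))*34 = -4*34 = -136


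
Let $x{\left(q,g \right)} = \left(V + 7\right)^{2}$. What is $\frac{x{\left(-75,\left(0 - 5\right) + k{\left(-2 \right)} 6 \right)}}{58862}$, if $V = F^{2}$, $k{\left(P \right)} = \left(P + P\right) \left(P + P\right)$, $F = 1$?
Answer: $\frac{32}{29431} \approx 0.0010873$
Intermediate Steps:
$k{\left(P \right)} = 4 P^{2}$ ($k{\left(P \right)} = 2 P 2 P = 4 P^{2}$)
$V = 1$ ($V = 1^{2} = 1$)
$x{\left(q,g \right)} = 64$ ($x{\left(q,g \right)} = \left(1 + 7\right)^{2} = 8^{2} = 64$)
$\frac{x{\left(-75,\left(0 - 5\right) + k{\left(-2 \right)} 6 \right)}}{58862} = \frac{64}{58862} = 64 \cdot \frac{1}{58862} = \frac{32}{29431}$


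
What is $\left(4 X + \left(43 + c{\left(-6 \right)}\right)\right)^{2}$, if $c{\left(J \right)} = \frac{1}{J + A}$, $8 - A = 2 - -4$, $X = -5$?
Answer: $\frac{8281}{16} \approx 517.56$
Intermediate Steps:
$A = 2$ ($A = 8 - \left(2 - -4\right) = 8 - \left(2 + 4\right) = 8 - 6 = 2$)
$c{\left(J \right)} = \frac{1}{2 + J}$ ($c{\left(J \right)} = \frac{1}{J + 2} = \frac{1}{2 + J}$)
$\left(4 X + \left(43 + c{\left(-6 \right)}\right)\right)^{2} = \left(4 \left(-5\right) + \left(43 + \frac{1}{2 - 6}\right)\right)^{2} = \left(-20 + \left(43 + \frac{1}{-4}\right)\right)^{2} = \left(-20 + \left(43 - \frac{1}{4}\right)\right)^{2} = \left(-20 + \frac{171}{4}\right)^{2} = \left(\frac{91}{4}\right)^{2} = \frac{8281}{16}$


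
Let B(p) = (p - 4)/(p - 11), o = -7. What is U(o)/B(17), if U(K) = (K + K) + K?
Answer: -126/13 ≈ -9.6923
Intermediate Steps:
U(K) = 3*K (U(K) = 2*K + K = 3*K)
B(p) = (-4 + p)/(-11 + p)
U(o)/B(17) = (3*(-7))/(((-4 + 17)/(-11 + 17))) = -21/(13/6) = -21/((1/6)*13) = -21/13/6 = -21*6/13 = -126/13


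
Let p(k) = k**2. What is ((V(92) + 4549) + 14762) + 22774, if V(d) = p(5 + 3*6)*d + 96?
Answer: 90849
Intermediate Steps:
V(d) = 96 + 529*d (V(d) = (5 + 3*6)**2*d + 96 = (5 + 18)**2*d + 96 = 23**2*d + 96 = 529*d + 96 = 96 + 529*d)
((V(92) + 4549) + 14762) + 22774 = (((96 + 529*92) + 4549) + 14762) + 22774 = (((96 + 48668) + 4549) + 14762) + 22774 = ((48764 + 4549) + 14762) + 22774 = (53313 + 14762) + 22774 = 68075 + 22774 = 90849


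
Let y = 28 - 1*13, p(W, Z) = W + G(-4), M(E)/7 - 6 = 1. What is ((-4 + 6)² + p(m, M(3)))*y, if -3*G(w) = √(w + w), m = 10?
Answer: 210 - 10*I*√2 ≈ 210.0 - 14.142*I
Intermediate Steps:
M(E) = 49 (M(E) = 42 + 7*1 = 42 + 7 = 49)
G(w) = -√2*√w/3 (G(w) = -√(w + w)/3 = -√2*√w/3)
p(W, Z) = W - 2*I*√2/3 (p(W, Z) = W - √2*√(-4)/3 = W - √2*2*I/3 = W - 2*I*√2/3)
y = 15 (y = 28 - 13 = 15)
((-4 + 6)² + p(m, M(3)))*y = ((-4 + 6)² + (10 - 2*I*√2/3))*15 = (2² + (10 - 2*I*√2/3))*15 = (4 + (10 - 2*I*√2/3))*15 = (14 - 2*I*√2/3)*15 = 210 - 10*I*√2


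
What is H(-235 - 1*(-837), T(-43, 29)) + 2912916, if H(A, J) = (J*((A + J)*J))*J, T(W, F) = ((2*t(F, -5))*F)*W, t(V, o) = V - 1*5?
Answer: 12706933166641336980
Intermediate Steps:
t(V, o) = -5 + V (t(V, o) = V - 5 = -5 + V)
T(W, F) = F*W*(-10 + 2*F) (T(W, F) = ((2*(-5 + F))*F)*W = ((-10 + 2*F)*F)*W = (F*(-10 + 2*F))*W = F*W*(-10 + 2*F))
H(A, J) = J³*(A + J) (H(A, J) = (J*(J*(A + J)))*J = (J²*(A + J))*J = J³*(A + J))
H(-235 - 1*(-837), T(-43, 29)) + 2912916 = (2*29*(-43)*(-5 + 29))³*((-235 - 1*(-837)) + 2*29*(-43)*(-5 + 29)) + 2912916 = (2*29*(-43)*24)³*((-235 + 837) + 2*29*(-43)*24) + 2912916 = (-59856)³*(602 - 59856) + 2912916 = -214448529494016*(-59254) + 2912916 = 12706933166638424064 + 2912916 = 12706933166641336980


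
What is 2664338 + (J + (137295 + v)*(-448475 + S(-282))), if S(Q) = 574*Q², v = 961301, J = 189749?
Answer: 49654675539483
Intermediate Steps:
2664338 + (J + (137295 + v)*(-448475 + S(-282))) = 2664338 + (189749 + (137295 + 961301)*(-448475 + 574*(-282)²)) = 2664338 + (189749 + 1098596*(-448475 + 574*79524)) = 2664338 + (189749 + 1098596*(-448475 + 45646776)) = 2664338 + (189749 + 1098596*45198301) = 2664338 + (189749 + 49654672685396) = 2664338 + 49654672875145 = 49654675539483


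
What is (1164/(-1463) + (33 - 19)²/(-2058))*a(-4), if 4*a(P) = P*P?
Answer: -15640/4389 ≈ -3.5635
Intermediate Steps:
a(P) = P²/4 (a(P) = (P*P)/4 = P²/4)
(1164/(-1463) + (33 - 19)²/(-2058))*a(-4) = (1164/(-1463) + (33 - 19)²/(-2058))*((¼)*(-4)²) = (1164*(-1/1463) + 14²*(-1/2058))*((¼)*16) = (-1164/1463 + 196*(-1/2058))*4 = (-1164/1463 - 2/21)*4 = -3910/4389*4 = -15640/4389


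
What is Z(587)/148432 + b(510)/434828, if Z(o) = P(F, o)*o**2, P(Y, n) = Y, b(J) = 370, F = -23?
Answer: -861498702549/16135597424 ≈ -53.391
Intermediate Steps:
Z(o) = -23*o**2
Z(587)/148432 + b(510)/434828 = -23*587**2/148432 + 370/434828 = -23*344569*(1/148432) + 370*(1/434828) = -7925087*1/148432 + 185/217414 = -7925087/148432 + 185/217414 = -861498702549/16135597424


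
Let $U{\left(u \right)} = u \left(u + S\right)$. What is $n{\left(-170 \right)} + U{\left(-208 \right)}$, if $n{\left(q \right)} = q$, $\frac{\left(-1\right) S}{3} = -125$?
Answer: $-34906$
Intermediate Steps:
$S = 375$ ($S = \left(-3\right) \left(-125\right) = 375$)
$U{\left(u \right)} = u \left(375 + u\right)$ ($U{\left(u \right)} = u \left(u + 375\right) = u \left(375 + u\right)$)
$n{\left(-170 \right)} + U{\left(-208 \right)} = -170 - 208 \left(375 - 208\right) = -170 - 34736 = -34906$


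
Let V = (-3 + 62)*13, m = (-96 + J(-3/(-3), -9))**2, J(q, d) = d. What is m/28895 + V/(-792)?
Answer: -2686133/4576968 ≈ -0.58688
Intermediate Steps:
m = 11025 (m = (-96 - 9)**2 = (-105)**2 = 11025)
V = 767 (V = 59*13 = 767)
m/28895 + V/(-792) = 11025/28895 + 767/(-792) = 11025*(1/28895) + 767*(-1/792) = 2205/5779 - 767/792 = -2686133/4576968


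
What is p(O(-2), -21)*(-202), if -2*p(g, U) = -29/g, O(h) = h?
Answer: 2929/2 ≈ 1464.5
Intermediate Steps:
p(g, U) = 29/(2*g) (p(g, U) = -(-29)/(2*g) = 29/(2*g))
p(O(-2), -21)*(-202) = ((29/2)/(-2))*(-202) = ((29/2)*(-½))*(-202) = -29/4*(-202) = 2929/2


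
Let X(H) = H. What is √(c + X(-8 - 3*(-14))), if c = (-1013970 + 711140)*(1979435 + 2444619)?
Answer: I*√1339736272786 ≈ 1.1575e+6*I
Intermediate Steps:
c = -1339736272820 (c = -302830*4424054 = -1339736272820)
√(c + X(-8 - 3*(-14))) = √(-1339736272820 + (-8 - 3*(-14))) = √(-1339736272820 + (-8 + 42)) = √(-1339736272820 + 34) = √(-1339736272786) = I*√1339736272786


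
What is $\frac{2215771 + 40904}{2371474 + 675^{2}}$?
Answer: $\frac{2256675}{2827099} \approx 0.79823$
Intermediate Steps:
$\frac{2215771 + 40904}{2371474 + 675^{2}} = \frac{2256675}{2371474 + 455625} = \frac{2256675}{2827099}$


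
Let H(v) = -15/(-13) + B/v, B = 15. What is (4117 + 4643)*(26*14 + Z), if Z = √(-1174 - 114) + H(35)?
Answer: 291427680/91 + 17520*I*√322 ≈ 3.2025e+6 + 3.1439e+5*I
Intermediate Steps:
H(v) = 15/13 + 15/v (H(v) = -15/(-13) + 15/v = -15*(-1/13) + 15/v = 15/13 + 15/v)
Z = 144/91 + 2*I*√322 (Z = √(-1174 - 114) + (15/13 + 15/35) = √(-1288) + (15/13 + 15*(1/35)) = 2*I*√322 + (15/13 + 3/7) = 2*I*√322 + 144/91 = 144/91 + 2*I*√322 ≈ 1.5824 + 35.889*I)
(4117 + 4643)*(26*14 + Z) = (4117 + 4643)*(26*14 + (144/91 + 2*I*√322)) = 8760*(364 + (144/91 + 2*I*√322)) = 8760*(33268/91 + 2*I*√322) = 291427680/91 + 17520*I*√322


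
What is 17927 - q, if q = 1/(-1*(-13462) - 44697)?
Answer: 559949846/31235 ≈ 17927.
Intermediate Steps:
q = -1/31235 (q = 1/(13462 - 44697) = 1/(-31235) = -1/31235 ≈ -3.2015e-5)
17927 - q = 17927 - 1*(-1/31235) = 17927 + 1/31235 = 559949846/31235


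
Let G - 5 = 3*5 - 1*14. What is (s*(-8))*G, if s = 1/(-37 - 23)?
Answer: ⅘ ≈ 0.80000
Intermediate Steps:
s = -1/60 (s = 1/(-60) = -1/60 ≈ -0.016667)
G = 6 (G = 5 + (3*5 - 1*14) = 5 + (15 - 14) = 5 + 1 = 6)
(s*(-8))*G = -1/60*(-8)*6 = (2/15)*6 = ⅘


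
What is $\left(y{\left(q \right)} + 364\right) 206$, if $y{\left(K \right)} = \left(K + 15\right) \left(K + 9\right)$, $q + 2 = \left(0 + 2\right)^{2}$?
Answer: $113506$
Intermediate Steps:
$q = 2$ ($q = -2 + \left(0 + 2\right)^{2} = -2 + 2^{2} = -2 + 4 = 2$)
$y{\left(K \right)} = \left(9 + K\right) \left(15 + K\right)$ ($y{\left(K \right)} = \left(15 + K\right) \left(9 + K\right) = \left(9 + K\right) \left(15 + K\right)$)
$\left(y{\left(q \right)} + 364\right) 206 = \left(\left(135 + 2^{2} + 24 \cdot 2\right) + 364\right) 206 = \left(\left(135 + 4 + 48\right) + 364\right) 206 = \left(187 + 364\right) 206 = 551 \cdot 206 = 113506$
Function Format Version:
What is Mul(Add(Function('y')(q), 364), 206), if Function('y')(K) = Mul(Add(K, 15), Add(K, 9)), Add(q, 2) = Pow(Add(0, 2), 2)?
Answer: 113506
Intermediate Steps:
q = 2 (q = Add(-2, Pow(Add(0, 2), 2)) = Add(-2, Pow(2, 2)) = Add(-2, 4) = 2)
Function('y')(K) = Mul(Add(9, K), Add(15, K)) (Function('y')(K) = Mul(Add(15, K), Add(9, K)) = Mul(Add(9, K), Add(15, K)))
Mul(Add(Function('y')(q), 364), 206) = Mul(Add(Add(135, Pow(2, 2), Mul(24, 2)), 364), 206) = Mul(Add(Add(135, 4, 48), 364), 206) = Mul(Add(187, 364), 206) = Mul(551, 206) = 113506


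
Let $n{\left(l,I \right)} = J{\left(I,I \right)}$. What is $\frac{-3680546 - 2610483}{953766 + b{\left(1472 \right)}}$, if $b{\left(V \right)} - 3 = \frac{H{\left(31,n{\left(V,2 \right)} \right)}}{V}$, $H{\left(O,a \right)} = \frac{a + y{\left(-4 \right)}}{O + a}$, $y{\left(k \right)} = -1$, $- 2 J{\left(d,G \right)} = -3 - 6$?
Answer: $- \frac{15290419136}{2318146645} \approx -6.596$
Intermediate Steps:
$J{\left(d,G \right)} = \frac{9}{2}$ ($J{\left(d,G \right)} = - \frac{-3 - 6}{2} = \left(- \frac{1}{2}\right) \left(-9\right) = \frac{9}{2}$)
$n{\left(l,I \right)} = \frac{9}{2}$
$H{\left(O,a \right)} = \frac{-1 + a}{O + a}$ ($H{\left(O,a \right)} = \frac{a - 1}{O + a} = \frac{-1 + a}{O + a}$)
$b{\left(V \right)} = 3 + \frac{7}{71 V}$ ($b{\left(V \right)} = 3 + \frac{\frac{1}{31 + \frac{9}{2}} \left(-1 + \frac{9}{2}\right)}{V} = 3 + \frac{\frac{1}{\frac{71}{2}} \cdot \frac{7}{2}}{V} = 3 + \frac{\frac{2}{71} \cdot \frac{7}{2}}{V} = 3 + \frac{7}{71 V}$)
$\frac{-3680546 - 2610483}{953766 + b{\left(1472 \right)}} = \frac{-3680546 - 2610483}{953766 + \left(3 + \frac{7}{71 \cdot 1472}\right)} = - \frac{6291029}{953766 + \left(3 + \frac{7}{71} \cdot \frac{1}{1472}\right)} = - \frac{6291029}{953766 + \left(3 + \frac{7}{104512}\right)} = - \frac{6291029}{953766 + \frac{313543}{104512}} = - \frac{6291029}{\frac{99680305735}{104512}} = \left(-6291029\right) \frac{104512}{99680305735} = - \frac{15290419136}{2318146645}$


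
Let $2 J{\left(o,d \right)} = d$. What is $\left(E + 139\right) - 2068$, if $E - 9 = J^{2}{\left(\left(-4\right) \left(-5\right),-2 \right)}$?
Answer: $-1919$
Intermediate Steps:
$J{\left(o,d \right)} = \frac{d}{2}$
$E = 10$ ($E = 9 + \left(\frac{1}{2} \left(-2\right)\right)^{2} = 9 + \left(-1\right)^{2} = 9 + 1 = 10$)
$\left(E + 139\right) - 2068 = \left(10 + 139\right) - 2068 = 149 - 2068 = -1919$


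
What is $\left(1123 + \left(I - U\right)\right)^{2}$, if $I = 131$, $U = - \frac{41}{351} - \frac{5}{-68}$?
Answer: $\frac{895894991565025}{569681424} \approx 1.5726 \cdot 10^{6}$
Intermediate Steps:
$U = - \frac{1033}{23868}$ ($U = \left(-41\right) \frac{1}{351} - - \frac{5}{68} = - \frac{41}{351} + \frac{5}{68} = - \frac{1033}{23868} \approx -0.04328$)
$\left(1123 + \left(I - U\right)\right)^{2} = \left(1123 + \left(131 - - \frac{1033}{23868}\right)\right)^{2} = \left(1123 + \left(131 + \frac{1033}{23868}\right)\right)^{2} = \left(1123 + \frac{3127741}{23868}\right)^{2} = \left(\frac{29931505}{23868}\right)^{2} = \frac{895894991565025}{569681424}$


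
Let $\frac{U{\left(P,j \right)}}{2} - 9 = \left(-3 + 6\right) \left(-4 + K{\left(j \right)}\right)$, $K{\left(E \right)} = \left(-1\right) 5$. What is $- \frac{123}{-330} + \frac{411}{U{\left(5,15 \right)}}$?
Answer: $- \frac{7289}{660} \approx -11.044$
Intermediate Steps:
$K{\left(E \right)} = -5$
$U{\left(P,j \right)} = -36$ ($U{\left(P,j \right)} = 18 + 2 \left(-3 + 6\right) \left(-4 - 5\right) = 18 + 2 \cdot 3 \left(-9\right) = 18 + 2 \left(-27\right) = 18 - 54 = -36$)
$- \frac{123}{-330} + \frac{411}{U{\left(5,15 \right)}} = - \frac{123}{-330} + \frac{411}{-36} = \left(-123\right) \left(- \frac{1}{330}\right) + 411 \left(- \frac{1}{36}\right) = \frac{41}{110} - \frac{137}{12} = - \frac{7289}{660}$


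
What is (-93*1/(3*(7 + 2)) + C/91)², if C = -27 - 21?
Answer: 10582009/670761 ≈ 15.776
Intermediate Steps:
C = -48
(-93*1/(3*(7 + 2)) + C/91)² = (-93*1/(3*(7 + 2)) - 48/91)² = (-93/(3*9) - 48*1/91)² = (-93/27 - 48/91)² = (-93*1/27 - 48/91)² = (-31/9 - 48/91)² = (-3253/819)² = 10582009/670761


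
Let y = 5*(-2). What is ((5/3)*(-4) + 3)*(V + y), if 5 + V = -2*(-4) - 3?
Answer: 110/3 ≈ 36.667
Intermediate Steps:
y = -10
V = 0 (V = -5 + (-2*(-4) - 3) = -5 + (8 - 3) = -5 + 5 = 0)
((5/3)*(-4) + 3)*(V + y) = ((5/3)*(-4) + 3)*(0 - 10) = ((5*(⅓))*(-4) + 3)*(-10) = ((5/3)*(-4) + 3)*(-10) = (-20/3 + 3)*(-10) = -11/3*(-10) = 110/3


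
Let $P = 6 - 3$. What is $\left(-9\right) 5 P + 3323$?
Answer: $3188$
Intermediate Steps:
$P = 3$ ($P = 6 - 3 = 3$)
$\left(-9\right) 5 P + 3323 = \left(-9\right) 5 \cdot 3 + 3323 = \left(-45\right) 3 + 3323 = -135 + 3323 = 3188$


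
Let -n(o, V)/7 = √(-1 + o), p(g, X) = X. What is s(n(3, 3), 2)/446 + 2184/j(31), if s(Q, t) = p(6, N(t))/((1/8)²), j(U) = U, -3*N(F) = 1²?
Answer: 1460104/20739 ≈ 70.404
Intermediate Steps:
N(F) = -⅓ (N(F) = -⅓*1² = -⅓*1 = -⅓)
n(o, V) = -7*√(-1 + o)
s(Q, t) = -64/3 (s(Q, t) = -1/(3*((1/8)²)) = -1/(3*((⅛)²)) = -1/(3*1/64) = -⅓*64 = -64/3)
s(n(3, 3), 2)/446 + 2184/j(31) = -64/3/446 + 2184/31 = -64/3*1/446 + 2184*(1/31) = -32/669 + 2184/31 = 1460104/20739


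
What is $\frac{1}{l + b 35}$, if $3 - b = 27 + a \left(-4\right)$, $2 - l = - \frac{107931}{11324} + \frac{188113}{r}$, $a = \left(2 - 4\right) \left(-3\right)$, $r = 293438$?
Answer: $\frac{1661445956}{18093324495} \approx 0.091826$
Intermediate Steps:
$a = 6$ ($a = \left(-2\right) \left(-3\right) = 6$)
$l = \frac{18093324495}{1661445956}$ ($l = 2 - \left(- \frac{107931}{11324} + \frac{188113}{293438}\right) = 2 - - \frac{14770432583}{1661445956} = 2 + \frac{14770432583}{1661445956} = \frac{18093324495}{1661445956} \approx 10.89$)
$b = 0$ ($b = 3 - \left(27 + 6 \left(-4\right)\right) = 3 - \left(27 - 24\right) = 3 - 3 = 0$)
$\frac{1}{l + b 35} = \frac{1}{\frac{18093324495}{1661445956} + 0 \cdot 35} = \frac{1}{\frac{18093324495}{1661445956} + 0} = \frac{1}{\frac{18093324495}{1661445956}} = \frac{1661445956}{18093324495}$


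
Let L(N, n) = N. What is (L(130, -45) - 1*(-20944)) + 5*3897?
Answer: 40559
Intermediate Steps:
(L(130, -45) - 1*(-20944)) + 5*3897 = (130 - 1*(-20944)) + 5*3897 = (130 + 20944) + 19485 = 21074 + 19485 = 40559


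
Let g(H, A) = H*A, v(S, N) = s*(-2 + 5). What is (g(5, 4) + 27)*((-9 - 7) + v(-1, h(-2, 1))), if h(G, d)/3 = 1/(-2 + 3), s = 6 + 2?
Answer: 376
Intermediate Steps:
s = 8
h(G, d) = 3 (h(G, d) = 3/(-2 + 3) = 3/1 = 3*1 = 3)
v(S, N) = 24 (v(S, N) = 8*(-2 + 5) = 8*3 = 24)
g(H, A) = A*H
(g(5, 4) + 27)*((-9 - 7) + v(-1, h(-2, 1))) = (4*5 + 27)*((-9 - 7) + 24) = (20 + 27)*(-16 + 24) = 47*8 = 376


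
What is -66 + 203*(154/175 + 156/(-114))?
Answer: -78446/475 ≈ -165.15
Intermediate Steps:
-66 + 203*(154/175 + 156/(-114)) = -66 + 203*(154*(1/175) + 156*(-1/114)) = -66 + 203*(22/25 - 26/19) = -66 + 203*(-232/475) = -66 - 47096/475 = -78446/475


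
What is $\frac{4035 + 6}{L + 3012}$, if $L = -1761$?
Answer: $\frac{449}{139} \approx 3.2302$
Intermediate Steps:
$\frac{4035 + 6}{L + 3012} = \frac{4035 + 6}{-1761 + 3012} = \frac{4041}{1251} = 4041 \cdot \frac{1}{1251} = \frac{449}{139}$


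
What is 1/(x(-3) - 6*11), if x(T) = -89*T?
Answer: 1/201 ≈ 0.0049751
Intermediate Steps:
1/(x(-3) - 6*11) = 1/(-89*(-3) - 6*11) = 1/(267 - 66) = 1/201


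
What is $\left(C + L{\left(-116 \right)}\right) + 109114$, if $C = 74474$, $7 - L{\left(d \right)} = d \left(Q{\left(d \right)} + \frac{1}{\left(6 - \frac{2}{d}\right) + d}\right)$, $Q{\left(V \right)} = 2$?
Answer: $\frac{1172625705}{6379} \approx 1.8383 \cdot 10^{5}$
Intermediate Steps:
$L{\left(d \right)} = 7 - d \left(2 + \frac{1}{6 + d - \frac{2}{d}}\right)$ ($L{\left(d \right)} = 7 - d \left(2 + \frac{1}{\left(6 - \frac{2}{d}\right) + d}\right) = 7 - d \left(2 + \frac{1}{6 + d - \frac{2}{d}}\right)$)
$\left(C + L{\left(-116 \right)}\right) + 109114 = \left(74474 + \frac{2 \left(-7 - \left(-116\right)^{3} - 3 \left(-116\right)^{2} + 23 \left(-116\right)\right)}{-2 + \left(-116\right)^{2} + 6 \left(-116\right)}\right) + 109114 = \left(74474 + \frac{2 \left(-7 - -1560896 - 40368 - 2668\right)}{-2 + 13456 - 696}\right) + 109114 = \left(74474 + \frac{2 \left(-7 + 1560896 - 40368 - 2668\right)}{12758}\right) + 109114 = \left(74474 + 2 \cdot \frac{1}{12758} \cdot 1517853\right) + 109114 = \left(74474 + \frac{1517853}{6379}\right) + 109114 = \frac{476587499}{6379} + 109114 = \frac{1172625705}{6379}$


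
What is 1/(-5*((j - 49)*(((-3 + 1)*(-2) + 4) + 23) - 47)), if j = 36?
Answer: 1/2250 ≈ 0.00044444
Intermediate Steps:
1/(-5*((j - 49)*(((-3 + 1)*(-2) + 4) + 23) - 47)) = 1/(-5*((36 - 49)*(((-3 + 1)*(-2) + 4) + 23) - 47)) = 1/(-5*(-13*((-2*(-2) + 4) + 23) - 47)) = 1/(-5*(-13*((4 + 4) + 23) - 47)) = 1/(-5*(-13*(8 + 23) - 47)) = 1/(-5*(-13*31 - 47)) = 1/(-5*(-403 - 47)) = 1/(-5*(-450)) = 1/2250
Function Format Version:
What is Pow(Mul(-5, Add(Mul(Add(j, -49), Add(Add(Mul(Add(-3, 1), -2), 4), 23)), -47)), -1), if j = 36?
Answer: Rational(1, 2250) ≈ 0.00044444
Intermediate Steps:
Pow(Mul(-5, Add(Mul(Add(j, -49), Add(Add(Mul(Add(-3, 1), -2), 4), 23)), -47)), -1) = Pow(Mul(-5, Add(Mul(Add(36, -49), Add(Add(Mul(Add(-3, 1), -2), 4), 23)), -47)), -1) = Pow(Mul(-5, Add(Mul(-13, Add(Add(Mul(-2, -2), 4), 23)), -47)), -1) = Pow(Mul(-5, Add(Mul(-13, Add(Add(4, 4), 23)), -47)), -1) = Pow(Mul(-5, Add(Mul(-13, Add(8, 23)), -47)), -1) = Pow(Mul(-5, Add(Mul(-13, 31), -47)), -1) = Pow(Mul(-5, Add(-403, -47)), -1) = Pow(Mul(-5, -450), -1) = Pow(2250, -1) = Rational(1, 2250)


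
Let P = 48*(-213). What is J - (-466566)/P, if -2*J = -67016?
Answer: 57019871/1704 ≈ 33462.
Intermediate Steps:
P = -10224
J = 33508 (J = -½*(-67016) = 33508)
J - (-466566)/P = 33508 - (-466566)/(-10224) = 33508 - (-466566)*(-1)/10224 = 33508 - 1*77761/1704 = 33508 - 77761/1704 = 57019871/1704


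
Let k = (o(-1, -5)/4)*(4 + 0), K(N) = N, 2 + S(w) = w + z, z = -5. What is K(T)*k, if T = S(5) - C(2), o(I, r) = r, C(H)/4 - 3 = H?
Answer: 110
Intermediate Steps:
C(H) = 12 + 4*H
S(w) = -7 + w (S(w) = -2 + (w - 5) = -2 + (-5 + w) = -7 + w)
T = -22 (T = (-7 + 5) - (12 + 4*2) = -2 - (12 + 8) = -2 - 1*20 = -2 - 20 = -22)
k = -5 (k = (-5/4)*(4 + 0) = -5*¼*4 = -5/4*4 = -5)
K(T)*k = -22*(-5) = 110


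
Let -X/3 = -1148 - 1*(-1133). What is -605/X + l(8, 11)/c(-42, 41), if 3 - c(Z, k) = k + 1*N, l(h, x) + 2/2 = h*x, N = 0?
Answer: -5381/342 ≈ -15.734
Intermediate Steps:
X = 45 (X = -3*(-1148 - 1*(-1133)) = -3*(-1148 + 1133) = -3*(-15) = 45)
l(h, x) = -1 + h*x
c(Z, k) = 3 - k (c(Z, k) = 3 - (k + 1*0) = 3 - (k + 0) = 3 - k)
-605/X + l(8, 11)/c(-42, 41) = -605/45 + (-1 + 8*11)/(3 - 1*41) = -605*1/45 + (-1 + 88)/(3 - 41) = -121/9 + 87/(-38) = -121/9 + 87*(-1/38) = -121/9 - 87/38 = -5381/342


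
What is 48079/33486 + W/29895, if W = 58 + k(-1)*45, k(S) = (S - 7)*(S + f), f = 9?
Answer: 447608071/333687990 ≈ 1.3414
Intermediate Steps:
k(S) = (-7 + S)*(9 + S) (k(S) = (S - 7)*(S + 9) = (-7 + S)*(9 + S))
W = -2822 (W = 58 + (-63 + (-1)**2 + 2*(-1))*45 = 58 + (-63 + 1 - 2)*45 = 58 - 64*45 = 58 - 2880 = -2822)
48079/33486 + W/29895 = 48079/33486 - 2822/29895 = 447608071/333687990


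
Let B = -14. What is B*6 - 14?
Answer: -98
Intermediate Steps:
B*6 - 14 = -14*6 - 14 = -84 - 14 = -98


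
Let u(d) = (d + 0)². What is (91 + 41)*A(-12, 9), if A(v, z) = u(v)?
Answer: 19008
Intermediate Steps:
u(d) = d²
A(v, z) = v²
(91 + 41)*A(-12, 9) = (91 + 41)*(-12)² = 132*144 = 19008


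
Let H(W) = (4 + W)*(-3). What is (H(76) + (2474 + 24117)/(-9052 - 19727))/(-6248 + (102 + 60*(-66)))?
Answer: 6933551/290840574 ≈ 0.023840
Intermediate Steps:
H(W) = -12 - 3*W
(H(76) + (2474 + 24117)/(-9052 - 19727))/(-6248 + (102 + 60*(-66))) = ((-12 - 3*76) + (2474 + 24117)/(-9052 - 19727))/(-6248 + (102 + 60*(-66))) = ((-12 - 228) + 26591/(-28779))/(-6248 + (102 - 3960)) = (-240 + 26591*(-1/28779))/(-6248 - 3858) = (-240 - 26591/28779)/(-10106) = -6933551/28779*(-1/10106) = 6933551/290840574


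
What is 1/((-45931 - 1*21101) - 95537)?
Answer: -1/162569 ≈ -6.1512e-6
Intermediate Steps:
1/((-45931 - 1*21101) - 95537) = 1/((-45931 - 21101) - 95537) = 1/(-67032 - 95537) = 1/(-162569) = -1/162569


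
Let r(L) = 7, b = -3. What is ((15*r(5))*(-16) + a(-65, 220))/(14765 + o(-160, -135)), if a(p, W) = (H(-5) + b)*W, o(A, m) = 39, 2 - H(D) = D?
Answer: -200/3701 ≈ -0.054039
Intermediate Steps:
H(D) = 2 - D
a(p, W) = 4*W (a(p, W) = ((2 - 1*(-5)) - 3)*W = ((2 + 5) - 3)*W = (7 - 3)*W = 4*W)
((15*r(5))*(-16) + a(-65, 220))/(14765 + o(-160, -135)) = ((15*7)*(-16) + 4*220)/(14765 + 39) = (105*(-16) + 880)/14804 = (-1680 + 880)*(1/14804) = -800*1/14804 = -200/3701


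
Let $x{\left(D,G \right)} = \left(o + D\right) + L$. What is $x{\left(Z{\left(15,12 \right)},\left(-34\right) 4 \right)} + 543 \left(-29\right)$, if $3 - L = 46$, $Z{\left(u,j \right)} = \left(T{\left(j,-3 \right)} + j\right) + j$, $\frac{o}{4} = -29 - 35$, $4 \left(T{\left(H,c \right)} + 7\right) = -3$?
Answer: $- \frac{64119}{4} \approx -16030.0$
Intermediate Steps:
$T{\left(H,c \right)} = - \frac{31}{4}$ ($T{\left(H,c \right)} = -7 + \frac{1}{4} \left(-3\right) = -7 - \frac{3}{4} = - \frac{31}{4}$)
$o = -256$ ($o = 4 \left(-29 - 35\right) = 4 \left(-64\right) = -256$)
$Z{\left(u,j \right)} = - \frac{31}{4} + 2 j$ ($Z{\left(u,j \right)} = \left(- \frac{31}{4} + j\right) + j = - \frac{31}{4} + 2 j$)
$L = -43$ ($L = 3 - 46 = -43$)
$x{\left(D,G \right)} = -299 + D$ ($x{\left(D,G \right)} = \left(-256 + D\right) - 43 = -299 + D$)
$x{\left(Z{\left(15,12 \right)},\left(-34\right) 4 \right)} + 543 \left(-29\right) = \left(-299 + \left(- \frac{31}{4} + 2 \cdot 12\right)\right) + 543 \left(-29\right) = \left(-299 + \left(- \frac{31}{4} + 24\right)\right) - 15747 = \left(-299 + \frac{65}{4}\right) - 15747 = - \frac{1131}{4} - 15747 = - \frac{64119}{4}$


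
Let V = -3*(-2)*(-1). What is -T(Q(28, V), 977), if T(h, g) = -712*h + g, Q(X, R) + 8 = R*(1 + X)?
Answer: -130561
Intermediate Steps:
V = -6 (V = 6*(-1) = -6)
Q(X, R) = -8 + R*(1 + X)
T(h, g) = g - 712*h
-T(Q(28, V), 977) = -(977 - 712*(-8 - 6 - 6*28)) = -(977 - 712*(-8 - 6 - 168)) = -(977 - 712*(-182)) = -(977 + 129584) = -1*130561 = -130561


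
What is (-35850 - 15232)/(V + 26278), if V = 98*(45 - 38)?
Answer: -25541/13482 ≈ -1.8945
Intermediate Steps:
V = 686 (V = 98*7 = 686)
(-35850 - 15232)/(V + 26278) = (-35850 - 15232)/(686 + 26278) = -51082/26964 = -51082*1/26964 = -25541/13482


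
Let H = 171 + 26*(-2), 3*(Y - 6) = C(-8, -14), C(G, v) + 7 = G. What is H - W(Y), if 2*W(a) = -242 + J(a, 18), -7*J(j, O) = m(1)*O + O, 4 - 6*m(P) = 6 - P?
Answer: 3375/14 ≈ 241.07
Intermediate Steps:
m(P) = -⅓ + P/6 (m(P) = ⅔ - (6 - P)/6 = ⅔ + (-1 + P/6) = -⅓ + P/6)
C(G, v) = -7 + G
J(j, O) = -5*O/42 (J(j, O) = -((-⅓ + (⅙)*1)*O + O)/7 = -((-⅓ + ⅙)*O + O)/7 = -(-O/6 + O)/7 = -5*O/42)
Y = 1 (Y = 6 + (-7 - 8)/3 = 6 + (⅓)*(-15) = 6 - 5 = 1)
W(a) = -1709/14 (W(a) = (-242 - 5/42*18)/2 = (-242 - 15/7)/2 = (½)*(-1709/7) = -1709/14)
H = 119 (H = 171 - 52 = 119)
H - W(Y) = 119 - 1*(-1709/14) = 119 + 1709/14 = 3375/14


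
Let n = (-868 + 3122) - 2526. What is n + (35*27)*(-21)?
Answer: -20117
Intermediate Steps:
n = -272 (n = 2254 - 2526 = -272)
n + (35*27)*(-21) = -272 + (35*27)*(-21) = -272 + 945*(-21) = -272 - 19845 = -20117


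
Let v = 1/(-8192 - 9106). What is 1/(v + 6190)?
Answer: 17298/107074619 ≈ 0.00016155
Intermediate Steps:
v = -1/17298 (v = 1/(-17298) = -1/17298 ≈ -5.7810e-5)
1/(v + 6190) = 1/(-1/17298 + 6190) = 1/(107074619/17298) = 17298/107074619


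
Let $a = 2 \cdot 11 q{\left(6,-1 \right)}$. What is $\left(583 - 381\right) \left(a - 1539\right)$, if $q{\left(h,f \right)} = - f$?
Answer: $-306434$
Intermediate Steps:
$a = 22$ ($a = 2 \cdot 11 \left(\left(-1\right) \left(-1\right)\right) = 22 \cdot 1 = 22$)
$\left(583 - 381\right) \left(a - 1539\right) = \left(583 - 381\right) \left(22 - 1539\right) = 202 \left(-1517\right) = -306434$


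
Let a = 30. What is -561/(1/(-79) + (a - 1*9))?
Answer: -44319/1658 ≈ -26.730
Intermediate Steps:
-561/(1/(-79) + (a - 1*9)) = -561/(1/(-79) + (30 - 1*9)) = -561/(-1/79 + (30 - 9)) = -561/(-1/79 + 21) = -561/(1658/79) = (79/1658)*(-561) = -44319/1658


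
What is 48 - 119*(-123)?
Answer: 14685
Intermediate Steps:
48 - 119*(-123) = 48 + 14637 = 14685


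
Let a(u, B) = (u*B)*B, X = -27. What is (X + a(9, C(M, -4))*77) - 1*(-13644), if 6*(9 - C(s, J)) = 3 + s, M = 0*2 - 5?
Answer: 73985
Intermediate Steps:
M = -5 (M = 0 - 5 = -5)
C(s, J) = 17/2 - s/6 (C(s, J) = 9 - (3 + s)/6 = 9 + (-½ - s/6) = 17/2 - s/6)
a(u, B) = u*B² (a(u, B) = (B*u)*B = u*B²)
(X + a(9, C(M, -4))*77) - 1*(-13644) = (-27 + (9*(17/2 - ⅙*(-5))²)*77) - 1*(-13644) = (-27 + (9*(17/2 + ⅚)²)*77) + 13644 = (-27 + (9*(28/3)²)*77) + 13644 = (-27 + (9*(784/9))*77) + 13644 = (-27 + 784*77) + 13644 = (-27 + 60368) + 13644 = 60341 + 13644 = 73985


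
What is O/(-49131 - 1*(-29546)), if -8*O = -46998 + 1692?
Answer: -22653/78340 ≈ -0.28916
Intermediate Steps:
O = 22653/4 (O = -(-46998 + 1692)/8 = -1/8*(-45306) = 22653/4 ≈ 5663.3)
O/(-49131 - 1*(-29546)) = 22653/(4*(-49131 - 1*(-29546))) = 22653/(4*(-49131 + 29546)) = (22653/4)/(-19585) = (22653/4)*(-1/19585) = -22653/78340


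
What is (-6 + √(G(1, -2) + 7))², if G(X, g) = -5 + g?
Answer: 36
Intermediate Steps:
(-6 + √(G(1, -2) + 7))² = (-6 + √((-5 - 2) + 7))² = (-6 + √(-7 + 7))² = (-6 + √0)² = (-6 + 0)² = (-6)² = 36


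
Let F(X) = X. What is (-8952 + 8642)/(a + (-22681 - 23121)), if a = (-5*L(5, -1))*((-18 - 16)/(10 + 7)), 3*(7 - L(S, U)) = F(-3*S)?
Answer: 155/22841 ≈ 0.0067860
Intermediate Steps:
L(S, U) = 7 + S (L(S, U) = 7 - (-1)*S = 7 + S)
a = 120 (a = (-5*(7 + 5))*((-18 - 16)/(10 + 7)) = (-5*12)*(-34/17) = -(-2040)/17 = -60*(-2) = 120)
(-8952 + 8642)/(a + (-22681 - 23121)) = (-8952 + 8642)/(120 + (-22681 - 23121)) = -310/(120 - 45802) = -310/(-45682) = -310*(-1/45682) = 155/22841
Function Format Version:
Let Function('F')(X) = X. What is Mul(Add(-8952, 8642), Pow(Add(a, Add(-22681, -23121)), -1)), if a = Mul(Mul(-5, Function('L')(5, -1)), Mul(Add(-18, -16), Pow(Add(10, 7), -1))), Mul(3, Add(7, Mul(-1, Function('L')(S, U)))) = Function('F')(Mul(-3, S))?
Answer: Rational(155, 22841) ≈ 0.0067860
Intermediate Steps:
Function('L')(S, U) = Add(7, S) (Function('L')(S, U) = Add(7, Mul(Rational(-1, 3), Mul(-3, S))) = Add(7, S))
a = 120 (a = Mul(Mul(-5, Add(7, 5)), Mul(Add(-18, -16), Pow(Add(10, 7), -1))) = Mul(Mul(-5, 12), Mul(-34, Pow(17, -1))) = Mul(-60, Mul(-34, Rational(1, 17))) = Mul(-60, -2) = 120)
Mul(Add(-8952, 8642), Pow(Add(a, Add(-22681, -23121)), -1)) = Mul(Add(-8952, 8642), Pow(Add(120, Add(-22681, -23121)), -1)) = Mul(-310, Pow(Add(120, -45802), -1)) = Mul(-310, Pow(-45682, -1)) = Mul(-310, Rational(-1, 45682)) = Rational(155, 22841)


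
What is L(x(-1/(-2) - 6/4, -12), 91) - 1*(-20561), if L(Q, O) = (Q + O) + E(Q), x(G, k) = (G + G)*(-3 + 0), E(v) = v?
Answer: 20664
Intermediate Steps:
x(G, k) = -6*G (x(G, k) = (2*G)*(-3) = -6*G)
L(Q, O) = O + 2*Q (L(Q, O) = (Q + O) + Q = (O + Q) + Q = O + 2*Q)
L(x(-1/(-2) - 6/4, -12), 91) - 1*(-20561) = (91 + 2*(-6*(-1/(-2) - 6/4))) - 1*(-20561) = (91 + 2*(-6*(-1*(-1/2) - 6*1/4))) + 20561 = (91 + 2*(-6*(1/2 - 3/2))) + 20561 = (91 + 2*(-6*(-1))) + 20561 = (91 + 2*6) + 20561 = (91 + 12) + 20561 = 103 + 20561 = 20664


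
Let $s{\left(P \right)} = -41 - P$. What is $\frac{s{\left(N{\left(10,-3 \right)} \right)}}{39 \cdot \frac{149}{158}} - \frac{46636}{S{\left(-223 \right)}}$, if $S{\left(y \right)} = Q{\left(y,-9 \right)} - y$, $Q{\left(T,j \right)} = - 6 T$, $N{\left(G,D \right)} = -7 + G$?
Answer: $- \frac{281853868}{9070971} \approx -31.072$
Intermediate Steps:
$S{\left(y \right)} = - 7 y$ ($S{\left(y \right)} = - 6 y - y = - 7 y$)
$\frac{s{\left(N{\left(10,-3 \right)} \right)}}{39 \cdot \frac{149}{158}} - \frac{46636}{S{\left(-223 \right)}} = \frac{-41 - \left(-7 + 10\right)}{39 \cdot \frac{149}{158}} - \frac{46636}{\left(-7\right) \left(-223\right)} = \frac{-41 - 3}{39 \cdot 149 \cdot \frac{1}{158}} - \frac{46636}{1561} = \frac{-41 - 3}{39 \cdot \frac{149}{158}} - \frac{46636}{1561} = - \frac{44}{\frac{5811}{158}} - \frac{46636}{1561} = \left(-44\right) \frac{158}{5811} - \frac{46636}{1561} = - \frac{6952}{5811} - \frac{46636}{1561} = - \frac{281853868}{9070971}$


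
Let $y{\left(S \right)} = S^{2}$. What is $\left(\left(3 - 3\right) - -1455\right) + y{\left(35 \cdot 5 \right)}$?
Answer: $32080$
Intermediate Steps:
$\left(\left(3 - 3\right) - -1455\right) + y{\left(35 \cdot 5 \right)} = \left(\left(3 - 3\right) - -1455\right) + \left(35 \cdot 5\right)^{2} = \left(0 + 1455\right) + 175^{2} = 1455 + 30625 = 32080$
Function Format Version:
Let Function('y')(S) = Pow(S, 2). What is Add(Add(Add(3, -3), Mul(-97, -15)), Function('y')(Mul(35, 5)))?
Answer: 32080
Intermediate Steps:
Add(Add(Add(3, -3), Mul(-97, -15)), Function('y')(Mul(35, 5))) = Add(Add(Add(3, -3), Mul(-97, -15)), Pow(Mul(35, 5), 2)) = Add(Add(0, 1455), Pow(175, 2)) = Add(1455, 30625) = 32080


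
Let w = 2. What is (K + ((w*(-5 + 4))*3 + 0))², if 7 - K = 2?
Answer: 1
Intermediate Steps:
K = 5 (K = 7 - 1*2 = 7 - 2 = 5)
(K + ((w*(-5 + 4))*3 + 0))² = (5 + ((2*(-5 + 4))*3 + 0))² = (5 + ((2*(-1))*3 + 0))² = (5 + (-2*3 + 0))² = (5 + (-6 + 0))² = (5 - 6)² = (-1)² = 1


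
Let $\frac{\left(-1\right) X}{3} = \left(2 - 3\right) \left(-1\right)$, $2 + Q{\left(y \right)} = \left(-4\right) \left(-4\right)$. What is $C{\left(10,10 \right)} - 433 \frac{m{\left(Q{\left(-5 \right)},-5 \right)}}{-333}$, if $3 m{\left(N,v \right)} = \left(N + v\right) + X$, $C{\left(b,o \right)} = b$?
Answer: $\frac{4196}{333} \approx 12.601$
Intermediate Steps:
$Q{\left(y \right)} = 14$ ($Q{\left(y \right)} = -2 - -16 = -2 + 16 = 14$)
$X = -3$ ($X = - 3 \left(2 - 3\right) \left(-1\right) = - 3 \left(\left(-1\right) \left(-1\right)\right) = \left(-3\right) 1 = -3$)
$m{\left(N,v \right)} = -1 + \frac{N}{3} + \frac{v}{3}$ ($m{\left(N,v \right)} = \frac{\left(N + v\right) - 3}{3} = \frac{-3 + N + v}{3} = -1 + \frac{N}{3} + \frac{v}{3}$)
$C{\left(10,10 \right)} - 433 \frac{m{\left(Q{\left(-5 \right)},-5 \right)}}{-333} = 10 - 433 \frac{-1 + \frac{1}{3} \cdot 14 + \frac{1}{3} \left(-5\right)}{-333} = 10 - 433 \left(-1 + \frac{14}{3} - \frac{5}{3}\right) \left(- \frac{1}{333}\right) = 10 - 433 \cdot 2 \left(- \frac{1}{333}\right) = 10 - - \frac{866}{333} = 10 + \frac{866}{333} = \frac{4196}{333}$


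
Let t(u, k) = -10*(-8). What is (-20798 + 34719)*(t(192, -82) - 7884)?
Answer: -108639484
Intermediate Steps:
t(u, k) = 80
(-20798 + 34719)*(t(192, -82) - 7884) = (-20798 + 34719)*(80 - 7884) = 13921*(-7804) = -108639484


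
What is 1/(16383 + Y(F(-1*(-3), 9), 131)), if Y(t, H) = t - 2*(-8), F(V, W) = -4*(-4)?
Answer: 1/16415 ≈ 6.0920e-5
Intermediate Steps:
F(V, W) = 16
Y(t, H) = 16 + t (Y(t, H) = t + 16 = 16 + t)
1/(16383 + Y(F(-1*(-3), 9), 131)) = 1/(16383 + (16 + 16)) = 1/(16383 + 32) = 1/16415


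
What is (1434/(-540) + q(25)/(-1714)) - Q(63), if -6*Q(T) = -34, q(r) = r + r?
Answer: -644143/77130 ≈ -8.3514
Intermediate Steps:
q(r) = 2*r
Q(T) = 17/3 (Q(T) = -1/6*(-34) = 17/3)
(1434/(-540) + q(25)/(-1714)) - Q(63) = (1434/(-540) + (2*25)/(-1714)) - 1*17/3 = (1434*(-1/540) + 50*(-1/1714)) - 17/3 = (-239/90 - 25/857) - 17/3 = -207073/77130 - 17/3 = -644143/77130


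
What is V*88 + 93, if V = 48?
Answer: 4317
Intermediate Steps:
V*88 + 93 = 48*88 + 93 = 4224 + 93 = 4317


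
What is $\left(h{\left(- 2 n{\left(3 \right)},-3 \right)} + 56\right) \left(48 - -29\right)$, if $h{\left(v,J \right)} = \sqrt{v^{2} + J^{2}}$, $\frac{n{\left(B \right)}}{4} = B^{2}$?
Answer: $4312 + 231 \sqrt{577} \approx 9860.8$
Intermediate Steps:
$n{\left(B \right)} = 4 B^{2}$
$h{\left(v,J \right)} = \sqrt{J^{2} + v^{2}}$
$\left(h{\left(- 2 n{\left(3 \right)},-3 \right)} + 56\right) \left(48 - -29\right) = \left(\sqrt{\left(-3\right)^{2} + \left(- 2 \cdot 4 \cdot 3^{2}\right)^{2}} + 56\right) \left(48 - -29\right) = \left(\sqrt{9 + \left(- 2 \cdot 4 \cdot 9\right)^{2}} + 56\right) \left(48 + 29\right) = \left(\sqrt{9 + \left(\left(-2\right) 36\right)^{2}} + 56\right) 77 = \left(\sqrt{9 + \left(-72\right)^{2}} + 56\right) 77 = \left(\sqrt{9 + 5184} + 56\right) 77 = \left(\sqrt{5193} + 56\right) 77 = \left(3 \sqrt{577} + 56\right) 77 = \left(56 + 3 \sqrt{577}\right) 77 = 4312 + 231 \sqrt{577}$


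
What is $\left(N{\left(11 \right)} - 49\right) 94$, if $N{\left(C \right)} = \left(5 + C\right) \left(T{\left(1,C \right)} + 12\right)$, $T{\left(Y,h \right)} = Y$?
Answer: $14946$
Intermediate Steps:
$N{\left(C \right)} = 65 + 13 C$ ($N{\left(C \right)} = \left(5 + C\right) \left(1 + 12\right) = \left(5 + C\right) 13 = 65 + 13 C$)
$\left(N{\left(11 \right)} - 49\right) 94 = \left(\left(65 + 13 \cdot 11\right) - 49\right) 94 = \left(\left(65 + 143\right) - 49\right) 94 = \left(208 - 49\right) 94 = 159 \cdot 94 = 14946$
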